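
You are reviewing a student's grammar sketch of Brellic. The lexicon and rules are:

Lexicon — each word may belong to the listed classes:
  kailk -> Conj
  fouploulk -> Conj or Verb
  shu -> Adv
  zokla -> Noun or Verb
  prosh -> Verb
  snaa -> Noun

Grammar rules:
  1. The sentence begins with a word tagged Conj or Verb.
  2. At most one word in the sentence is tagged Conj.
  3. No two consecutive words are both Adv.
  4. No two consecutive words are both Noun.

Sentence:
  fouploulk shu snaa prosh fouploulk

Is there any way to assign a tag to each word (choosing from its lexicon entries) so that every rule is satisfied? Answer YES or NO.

YES

Candidates per position — 1:fouploulk {Conj,Verb}; 2:shu {Adv}; 3:snaa {Noun}; 4:prosh {Verb}; 5:fouploulk {Conj,Verb}.
One satisfying assignment: Verb Adv Noun Verb Conj.
Verifying each rule — rule 1 holds; rule 2 holds; rule 3 holds; rule 4 holds.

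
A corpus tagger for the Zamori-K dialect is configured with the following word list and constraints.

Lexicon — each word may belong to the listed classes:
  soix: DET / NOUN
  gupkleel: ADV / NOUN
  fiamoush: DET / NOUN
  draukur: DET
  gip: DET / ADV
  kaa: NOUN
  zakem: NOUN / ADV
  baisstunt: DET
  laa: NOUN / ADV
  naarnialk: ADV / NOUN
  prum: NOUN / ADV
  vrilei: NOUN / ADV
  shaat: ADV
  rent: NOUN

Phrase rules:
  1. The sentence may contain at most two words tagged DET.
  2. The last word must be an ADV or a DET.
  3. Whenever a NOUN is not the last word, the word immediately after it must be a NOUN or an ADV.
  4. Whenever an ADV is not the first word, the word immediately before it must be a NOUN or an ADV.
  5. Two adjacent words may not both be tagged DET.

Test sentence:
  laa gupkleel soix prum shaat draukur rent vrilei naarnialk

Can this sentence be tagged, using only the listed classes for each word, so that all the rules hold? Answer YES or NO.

YES

Candidates per position — 1:laa {NOUN,ADV}; 2:gupkleel {ADV,NOUN}; 3:soix {DET,NOUN}; 4:prum {NOUN,ADV}; 5:shaat {ADV}; 6:draukur {DET}; 7:rent {NOUN}; 8:vrilei {NOUN,ADV}; 9:naarnialk {ADV,NOUN}.
One satisfying assignment: NOUN NOUN NOUN ADV ADV DET NOUN NOUN ADV.
Verifying each rule — rule 1 ✓; rule 2 ✓; rule 3 ✓; rule 4 ✓; rule 5 ✓.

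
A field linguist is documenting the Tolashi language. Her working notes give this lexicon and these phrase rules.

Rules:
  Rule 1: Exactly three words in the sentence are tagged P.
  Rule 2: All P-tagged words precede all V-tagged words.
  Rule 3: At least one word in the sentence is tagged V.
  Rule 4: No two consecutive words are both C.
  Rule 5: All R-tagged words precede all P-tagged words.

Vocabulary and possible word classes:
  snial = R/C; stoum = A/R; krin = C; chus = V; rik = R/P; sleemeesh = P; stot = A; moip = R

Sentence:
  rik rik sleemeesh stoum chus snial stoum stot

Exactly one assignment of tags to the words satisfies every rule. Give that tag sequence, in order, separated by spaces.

P P P A V C A A

Candidates per position — 1:rik {R,P}; 2:rik {R,P}; 3:sleemeesh {P}; 4:stoum {A,R}; 5:chus {V}; 6:snial {R,C}; 7:stoum {A,R}; 8:stot {A}.
Position 1: R is ruled out by rule 1; that leaves P.
Position 2: R is ruled out by rule 1; that leaves P.
Position 4: R is ruled out by rule 5; that leaves A.
Position 6: R is ruled out by rule 5; that leaves C.
Position 7: R is ruled out by rule 5; that leaves A.
That leaves exactly one tagging: P P P A V C A A.
Check: rule 1 holds; rule 2 holds; rule 3 holds; rule 4 holds; rule 5 holds.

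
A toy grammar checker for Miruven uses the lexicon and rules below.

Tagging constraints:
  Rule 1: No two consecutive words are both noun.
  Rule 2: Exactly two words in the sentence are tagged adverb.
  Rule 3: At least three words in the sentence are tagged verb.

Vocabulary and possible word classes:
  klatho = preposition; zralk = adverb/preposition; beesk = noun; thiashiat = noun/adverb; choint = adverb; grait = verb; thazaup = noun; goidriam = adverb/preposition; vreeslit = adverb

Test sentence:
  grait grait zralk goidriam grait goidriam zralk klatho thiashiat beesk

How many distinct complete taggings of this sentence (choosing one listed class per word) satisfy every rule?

4

Candidates per position — 1:grait {verb}; 2:grait {verb}; 3:zralk {adverb,preposition}; 4:goidriam {adverb,preposition}; 5:grait {verb}; 6:goidriam {adverb,preposition}; 7:zralk {adverb,preposition}; 8:klatho {preposition}; 9:thiashiat {noun,adverb}; 10:beesk {noun}.
There are 32 candidate sequences in total.
The sequences that satisfy every rule: verb verb adverb preposition verb preposition preposition preposition adverb noun; verb verb preposition adverb verb preposition preposition preposition adverb noun; verb verb preposition preposition verb adverb preposition preposition adverb noun; verb verb preposition preposition verb preposition adverb preposition adverb noun.
Count = 4.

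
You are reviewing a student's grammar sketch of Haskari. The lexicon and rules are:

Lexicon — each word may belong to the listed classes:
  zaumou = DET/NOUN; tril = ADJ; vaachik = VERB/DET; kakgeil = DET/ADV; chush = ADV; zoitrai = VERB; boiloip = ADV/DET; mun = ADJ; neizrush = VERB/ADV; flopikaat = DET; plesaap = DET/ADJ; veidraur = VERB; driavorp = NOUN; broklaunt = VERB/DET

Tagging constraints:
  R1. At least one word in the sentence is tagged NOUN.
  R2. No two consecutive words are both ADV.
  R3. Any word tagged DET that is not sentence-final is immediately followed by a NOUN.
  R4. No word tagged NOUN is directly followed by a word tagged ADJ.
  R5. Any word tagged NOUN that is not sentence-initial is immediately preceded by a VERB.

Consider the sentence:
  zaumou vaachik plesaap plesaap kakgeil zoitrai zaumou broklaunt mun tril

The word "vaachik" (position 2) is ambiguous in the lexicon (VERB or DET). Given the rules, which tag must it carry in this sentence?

Candidates per position — 1:zaumou {DET,NOUN}; 2:vaachik {VERB,DET}; 3:plesaap {DET,ADJ}; 4:plesaap {DET,ADJ}; 5:kakgeil {DET,ADV}; 6:zoitrai {VERB}; 7:zaumou {DET,NOUN}; 8:broklaunt {VERB,DET}; 9:mun {ADJ}; 10:tril {ADJ}.
At position 1, choosing DET makes rule 3 impossible to satisfy; hence NOUN.
At position 2, choosing DET makes rule 3 impossible to satisfy; hence VERB.
At position 3, choosing DET makes rule 3 impossible to satisfy; hence ADJ.
At position 4, choosing DET makes rule 3 impossible to satisfy; hence ADJ.
At position 5, choosing DET makes rule 3 impossible to satisfy; hence ADV.
At position 7, choosing DET makes rule 3 impossible to satisfy; hence NOUN.
At position 8, choosing DET makes rule 3 impossible to satisfy; hence VERB.
So the tagging must be: NOUN VERB ADJ ADJ ADV VERB NOUN VERB ADJ ADJ.
Check: rule 1 satisfied; rule 2 satisfied; rule 3 satisfied; rule 4 satisfied; rule 5 satisfied.

VERB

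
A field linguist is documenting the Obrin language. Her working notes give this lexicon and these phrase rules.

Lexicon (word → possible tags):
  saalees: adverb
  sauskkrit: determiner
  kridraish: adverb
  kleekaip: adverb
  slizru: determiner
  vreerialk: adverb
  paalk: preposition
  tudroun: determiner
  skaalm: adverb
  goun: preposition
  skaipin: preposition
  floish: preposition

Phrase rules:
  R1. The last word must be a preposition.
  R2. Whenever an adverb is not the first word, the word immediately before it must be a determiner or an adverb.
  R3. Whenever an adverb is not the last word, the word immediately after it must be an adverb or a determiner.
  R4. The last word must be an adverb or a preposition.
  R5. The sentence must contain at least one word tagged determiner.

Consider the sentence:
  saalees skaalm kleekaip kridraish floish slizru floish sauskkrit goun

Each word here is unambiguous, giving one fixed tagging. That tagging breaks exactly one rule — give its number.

Fixed tagging: adverb adverb adverb adverb preposition determiner preposition determiner preposition.
Checking each rule: R1 ✓, R2 ✓, R3 ✗, R4 ✓, R5 ✓.
Only rule 3 fails.

3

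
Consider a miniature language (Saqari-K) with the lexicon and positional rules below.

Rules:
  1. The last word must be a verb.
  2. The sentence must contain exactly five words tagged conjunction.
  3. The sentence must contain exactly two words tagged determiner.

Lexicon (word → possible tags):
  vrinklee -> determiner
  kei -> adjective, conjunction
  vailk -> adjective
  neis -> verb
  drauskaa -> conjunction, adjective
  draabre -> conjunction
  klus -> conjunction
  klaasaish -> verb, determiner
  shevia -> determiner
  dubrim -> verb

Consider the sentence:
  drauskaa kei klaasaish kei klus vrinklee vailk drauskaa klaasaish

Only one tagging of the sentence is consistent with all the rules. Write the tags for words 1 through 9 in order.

Candidates per position — 1:drauskaa {conjunction,adjective}; 2:kei {adjective,conjunction}; 3:klaasaish {verb,determiner}; 4:kei {adjective,conjunction}; 5:klus {conjunction}; 6:vrinklee {determiner}; 7:vailk {adjective}; 8:drauskaa {conjunction,adjective}; 9:klaasaish {verb,determiner}.
Position 1: tagging it adjective would leave rule 2 unsatisfiable, so it must be conjunction.
Position 2: tagging it adjective would leave rule 2 unsatisfiable, so it must be conjunction.
Position 4: tagging it adjective would leave rule 2 unsatisfiable, so it must be conjunction.
Position 8: tagging it adjective would leave rule 2 unsatisfiable, so it must be conjunction.
Position 9: tagging it determiner would leave rule 1 unsatisfiable, so it must be verb.
Position 3: tagging it verb would leave rule 3 unsatisfiable, so it must be determiner.
So the tagging must be: conjunction conjunction determiner conjunction conjunction determiner adjective conjunction verb.
Verifying each rule — rule 1 ok; rule 2 ok; rule 3 ok.

conjunction conjunction determiner conjunction conjunction determiner adjective conjunction verb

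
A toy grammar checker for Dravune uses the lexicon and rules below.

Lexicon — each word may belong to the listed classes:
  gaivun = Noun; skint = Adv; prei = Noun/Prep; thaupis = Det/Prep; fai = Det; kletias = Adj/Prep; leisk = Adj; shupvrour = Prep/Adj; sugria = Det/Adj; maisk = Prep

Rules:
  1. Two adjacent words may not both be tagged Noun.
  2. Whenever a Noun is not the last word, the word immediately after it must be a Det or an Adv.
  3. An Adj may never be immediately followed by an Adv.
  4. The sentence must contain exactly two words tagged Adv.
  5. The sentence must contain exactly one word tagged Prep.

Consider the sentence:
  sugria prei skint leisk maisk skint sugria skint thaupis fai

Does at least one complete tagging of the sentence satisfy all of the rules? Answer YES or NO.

NO

Candidates per position — 1:sugria {Det,Adj}; 2:prei {Noun,Prep}; 3:skint {Adv}; 4:leisk {Adj}; 5:maisk {Prep}; 6:skint {Adv}; 7:sugria {Det,Adj}; 8:skint {Adv}; 9:thaupis {Det,Prep}; 10:fai {Det}.
Rule 4 cannot be satisfied by any choice of tags from the lexicon.
So there is no consistent tagging.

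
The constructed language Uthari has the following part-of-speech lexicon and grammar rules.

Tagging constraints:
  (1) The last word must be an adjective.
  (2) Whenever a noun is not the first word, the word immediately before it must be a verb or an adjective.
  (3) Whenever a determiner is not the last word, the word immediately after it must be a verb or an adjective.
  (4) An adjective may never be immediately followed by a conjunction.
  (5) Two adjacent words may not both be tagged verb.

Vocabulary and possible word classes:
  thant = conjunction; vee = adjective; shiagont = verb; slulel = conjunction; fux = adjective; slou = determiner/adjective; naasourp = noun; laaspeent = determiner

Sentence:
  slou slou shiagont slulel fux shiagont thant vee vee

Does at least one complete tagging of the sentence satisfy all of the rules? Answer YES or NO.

YES

Candidates per position — 1:slou {determiner,adjective}; 2:slou {determiner,adjective}; 3:shiagont {verb}; 4:slulel {conjunction}; 5:fux {adjective}; 6:shiagont {verb}; 7:thant {conjunction}; 8:vee {adjective}; 9:vee {adjective}.
One satisfying assignment: determiner adjective verb conjunction adjective verb conjunction adjective adjective.
Check: rule 1 holds; rule 2 holds; rule 3 holds; rule 4 holds; rule 5 holds.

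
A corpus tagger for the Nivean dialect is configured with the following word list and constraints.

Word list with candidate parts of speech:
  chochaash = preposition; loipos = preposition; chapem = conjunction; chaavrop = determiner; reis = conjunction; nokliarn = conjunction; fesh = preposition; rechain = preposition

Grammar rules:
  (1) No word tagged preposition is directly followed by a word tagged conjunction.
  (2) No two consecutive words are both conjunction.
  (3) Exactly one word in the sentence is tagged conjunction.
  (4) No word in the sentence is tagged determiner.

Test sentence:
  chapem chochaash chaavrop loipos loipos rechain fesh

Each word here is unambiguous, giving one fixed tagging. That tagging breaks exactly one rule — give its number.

4

Fixed tagging: conjunction preposition determiner preposition preposition preposition preposition.
Applying the rules: R1 ok, R2 ok, R3 ok, R4 fails.
Only rule 4 fails.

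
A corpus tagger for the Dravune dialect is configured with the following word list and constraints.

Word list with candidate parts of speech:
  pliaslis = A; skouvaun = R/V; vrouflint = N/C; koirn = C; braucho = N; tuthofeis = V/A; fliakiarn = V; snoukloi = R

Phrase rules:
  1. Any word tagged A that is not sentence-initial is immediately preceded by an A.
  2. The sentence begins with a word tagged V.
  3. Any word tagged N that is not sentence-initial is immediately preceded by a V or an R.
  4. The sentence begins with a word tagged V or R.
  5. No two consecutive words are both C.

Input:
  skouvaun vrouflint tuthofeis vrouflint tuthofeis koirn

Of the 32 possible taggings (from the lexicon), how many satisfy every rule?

Candidates per position — 1:skouvaun {R,V}; 2:vrouflint {N,C}; 3:tuthofeis {V,A}; 4:vrouflint {N,C}; 5:tuthofeis {V,A}; 6:koirn {C}.
There are 32 candidate sequences in total.
The sequences that satisfy every rule: V N V N V C; V N V C V C; V C V N V C; V C V C V C.
Count = 4.

4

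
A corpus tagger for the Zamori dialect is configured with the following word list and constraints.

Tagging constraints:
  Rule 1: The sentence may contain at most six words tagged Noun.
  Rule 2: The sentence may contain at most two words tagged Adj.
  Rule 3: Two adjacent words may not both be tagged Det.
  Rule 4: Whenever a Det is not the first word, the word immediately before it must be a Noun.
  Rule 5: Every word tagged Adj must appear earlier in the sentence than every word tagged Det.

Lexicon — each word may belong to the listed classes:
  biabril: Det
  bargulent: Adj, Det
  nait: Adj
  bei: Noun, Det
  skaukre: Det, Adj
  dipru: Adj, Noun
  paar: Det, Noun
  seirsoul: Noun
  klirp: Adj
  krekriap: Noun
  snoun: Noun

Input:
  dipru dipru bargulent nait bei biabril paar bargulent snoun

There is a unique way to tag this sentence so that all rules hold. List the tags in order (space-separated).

Candidates per position — 1:dipru {Adj,Noun}; 2:dipru {Adj,Noun}; 3:bargulent {Adj,Det}; 4:nait {Adj}; 5:bei {Noun,Det}; 6:biabril {Det}; 7:paar {Det,Noun}; 8:bargulent {Adj,Det}; 9:snoun {Noun}.
Word 3 cannot be Det — rule 5 would then fail for every completion. It is Adj.
Word 5 cannot be Det — rule 3 would then fail for every completion. It is Noun.
Word 7 cannot be Det — rule 3 would then fail for every completion. It is Noun.
Word 8 cannot be Adj — rule 2 would then fail for every completion. It is Det.
Word 1 cannot be Adj — rule 2 would then fail for every completion. It is Noun.
Word 2 cannot be Adj — rule 2 would then fail for every completion. It is Noun.
So the tagging must be: Noun Noun Adj Adj Noun Det Noun Det Noun.
Check: rule 1 satisfied; rule 2 satisfied; rule 3 satisfied; rule 4 satisfied; rule 5 satisfied.

Noun Noun Adj Adj Noun Det Noun Det Noun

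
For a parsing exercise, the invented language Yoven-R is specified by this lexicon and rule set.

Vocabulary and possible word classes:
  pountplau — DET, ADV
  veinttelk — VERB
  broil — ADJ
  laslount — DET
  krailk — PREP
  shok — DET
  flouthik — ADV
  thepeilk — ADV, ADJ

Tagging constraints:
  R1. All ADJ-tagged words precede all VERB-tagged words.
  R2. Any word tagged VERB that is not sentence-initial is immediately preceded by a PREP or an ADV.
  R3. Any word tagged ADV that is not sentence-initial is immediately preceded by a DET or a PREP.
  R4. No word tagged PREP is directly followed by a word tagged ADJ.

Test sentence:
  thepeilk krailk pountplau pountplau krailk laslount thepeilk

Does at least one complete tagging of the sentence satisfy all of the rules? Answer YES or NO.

Candidates per position — 1:thepeilk {ADV,ADJ}; 2:krailk {PREP}; 3:pountplau {DET,ADV}; 4:pountplau {DET,ADV}; 5:krailk {PREP}; 6:laslount {DET}; 7:thepeilk {ADV,ADJ}.
One satisfying assignment: ADV PREP ADV DET PREP DET ADV.
Check: rule 1 satisfied; rule 2 satisfied; rule 3 satisfied; rule 4 satisfied.

YES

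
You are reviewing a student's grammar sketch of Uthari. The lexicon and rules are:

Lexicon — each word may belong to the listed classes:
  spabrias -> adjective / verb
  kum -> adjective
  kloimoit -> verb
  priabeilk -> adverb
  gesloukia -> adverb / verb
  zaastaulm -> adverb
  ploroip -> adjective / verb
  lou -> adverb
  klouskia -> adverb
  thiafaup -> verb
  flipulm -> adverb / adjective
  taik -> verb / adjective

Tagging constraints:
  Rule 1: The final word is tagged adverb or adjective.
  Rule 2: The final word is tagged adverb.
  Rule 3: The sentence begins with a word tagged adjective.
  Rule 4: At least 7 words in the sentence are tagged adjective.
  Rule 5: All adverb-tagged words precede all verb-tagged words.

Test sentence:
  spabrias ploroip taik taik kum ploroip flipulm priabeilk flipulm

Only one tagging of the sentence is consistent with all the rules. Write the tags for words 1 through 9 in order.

adjective adjective adjective adjective adjective adjective adjective adverb adverb

Candidates per position — 1:spabrias {adjective,verb}; 2:ploroip {adjective,verb}; 3:taik {verb,adjective}; 4:taik {verb,adjective}; 5:kum {adjective}; 6:ploroip {adjective,verb}; 7:flipulm {adverb,adjective}; 8:priabeilk {adverb}; 9:flipulm {adverb,adjective}.
Word 1 cannot be verb — rule 3 would then fail for every completion. It is adjective.
Word 2 cannot be verb — rule 5 would then fail for every completion. It is adjective.
Word 3 cannot be verb — rule 5 would then fail for every completion. It is adjective.
Word 4 cannot be verb — rule 5 would then fail for every completion. It is adjective.
Word 6 cannot be verb — rule 5 would then fail for every completion. It is adjective.
Word 9 cannot be adjective — rule 2 would then fail for every completion. It is adverb.
Word 7 cannot be adverb — rule 4 would then fail for every completion. It is adjective.
The only consistent sequence is: adjective adjective adjective adjective adjective adjective adjective adverb adverb.
Verifying each rule — rule 1 satisfied; rule 2 satisfied; rule 3 satisfied; rule 4 satisfied; rule 5 satisfied.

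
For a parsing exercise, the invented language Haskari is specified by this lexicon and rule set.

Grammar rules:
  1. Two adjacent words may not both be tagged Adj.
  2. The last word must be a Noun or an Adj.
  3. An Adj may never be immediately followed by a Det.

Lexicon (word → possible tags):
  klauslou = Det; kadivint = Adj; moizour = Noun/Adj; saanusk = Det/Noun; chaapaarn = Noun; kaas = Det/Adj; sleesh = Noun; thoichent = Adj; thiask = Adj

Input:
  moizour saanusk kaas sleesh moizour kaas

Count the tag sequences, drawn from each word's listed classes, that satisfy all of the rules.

Candidates per position — 1:moizour {Noun,Adj}; 2:saanusk {Det,Noun}; 3:kaas {Det,Adj}; 4:sleesh {Noun}; 5:moizour {Noun,Adj}; 6:kaas {Det,Adj}.
There are 32 candidate sequences in total.
Checking each against the rules leaves 6 sequences.
Count = 6.

6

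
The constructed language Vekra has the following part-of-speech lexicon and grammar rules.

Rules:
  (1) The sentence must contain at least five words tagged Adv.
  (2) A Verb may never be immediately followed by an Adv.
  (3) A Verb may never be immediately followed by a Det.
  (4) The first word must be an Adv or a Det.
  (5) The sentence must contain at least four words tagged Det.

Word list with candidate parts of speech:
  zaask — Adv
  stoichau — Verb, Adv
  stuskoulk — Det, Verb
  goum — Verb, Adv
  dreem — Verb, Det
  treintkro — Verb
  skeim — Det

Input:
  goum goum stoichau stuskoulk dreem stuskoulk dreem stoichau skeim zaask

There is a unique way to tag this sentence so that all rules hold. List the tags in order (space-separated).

Adv Adv Adv Det Det Det Det Adv Det Adv

Candidates per position — 1:goum {Verb,Adv}; 2:goum {Verb,Adv}; 3:stoichau {Verb,Adv}; 4:stuskoulk {Det,Verb}; 5:dreem {Verb,Det}; 6:stuskoulk {Det,Verb}; 7:dreem {Verb,Det}; 8:stoichau {Verb,Adv}; 9:skeim {Det}; 10:zaask {Adv}.
Position 1: tagging it Verb would leave rule 1 unsatisfiable, so it must be Adv.
Position 2: tagging it Verb would leave rule 1 unsatisfiable, so it must be Adv.
Position 3: tagging it Verb would leave rule 1 unsatisfiable, so it must be Adv.
Position 8: tagging it Verb would leave rule 1 unsatisfiable, so it must be Adv.
Position 7: tagging it Verb would leave rule 2 unsatisfiable, so it must be Det.
Position 4: tagging it Verb would leave rule 3 unsatisfiable, so it must be Det.
Position 5: tagging it Verb would leave rule 3 unsatisfiable, so it must be Det.
Position 6: tagging it Verb would leave rule 3 unsatisfiable, so it must be Det.
That leaves exactly one tagging: Adv Adv Adv Det Det Det Det Adv Det Adv.
Checking: rule 1 holds; rule 2 holds; rule 3 holds; rule 4 holds; rule 5 holds.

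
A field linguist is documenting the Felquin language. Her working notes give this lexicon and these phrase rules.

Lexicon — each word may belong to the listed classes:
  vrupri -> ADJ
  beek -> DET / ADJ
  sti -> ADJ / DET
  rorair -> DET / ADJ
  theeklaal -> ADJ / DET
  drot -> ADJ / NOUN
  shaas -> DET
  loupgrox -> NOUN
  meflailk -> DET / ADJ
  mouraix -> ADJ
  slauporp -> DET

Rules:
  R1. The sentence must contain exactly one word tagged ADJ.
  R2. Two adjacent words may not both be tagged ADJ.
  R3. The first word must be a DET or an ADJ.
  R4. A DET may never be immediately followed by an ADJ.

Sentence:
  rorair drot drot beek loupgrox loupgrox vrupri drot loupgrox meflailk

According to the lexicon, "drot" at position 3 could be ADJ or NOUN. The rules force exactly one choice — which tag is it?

NOUN

Candidates per position — 1:rorair {DET,ADJ}; 2:drot {ADJ,NOUN}; 3:drot {ADJ,NOUN}; 4:beek {DET,ADJ}; 5:loupgrox {NOUN}; 6:loupgrox {NOUN}; 7:vrupri {ADJ}; 8:drot {ADJ,NOUN}; 9:loupgrox {NOUN}; 10:meflailk {DET,ADJ}.
Position 1: ADJ is ruled out by rule 1; that leaves DET.
Position 2: ADJ is ruled out by rule 1; that leaves NOUN.
Position 3: ADJ is ruled out by rule 1; that leaves NOUN.
Position 4: ADJ is ruled out by rule 1; that leaves DET.
Position 8: ADJ is ruled out by rule 1; that leaves NOUN.
Position 10: ADJ is ruled out by rule 1; that leaves DET.
So the tagging must be: DET NOUN NOUN DET NOUN NOUN ADJ NOUN NOUN DET.
Verifying each rule — rule 1 ✓; rule 2 ✓; rule 3 ✓; rule 4 ✓.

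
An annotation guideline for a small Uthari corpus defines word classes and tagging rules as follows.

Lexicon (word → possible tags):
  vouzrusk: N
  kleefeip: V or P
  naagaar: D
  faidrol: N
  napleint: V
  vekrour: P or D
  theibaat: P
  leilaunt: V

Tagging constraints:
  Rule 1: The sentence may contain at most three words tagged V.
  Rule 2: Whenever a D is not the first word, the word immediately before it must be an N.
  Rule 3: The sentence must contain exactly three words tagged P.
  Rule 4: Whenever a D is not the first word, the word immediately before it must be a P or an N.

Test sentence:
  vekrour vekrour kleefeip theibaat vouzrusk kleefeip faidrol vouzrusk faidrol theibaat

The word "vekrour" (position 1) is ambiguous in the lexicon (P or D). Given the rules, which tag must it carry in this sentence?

Candidates per position — 1:vekrour {P,D}; 2:vekrour {P,D}; 3:kleefeip {V,P}; 4:theibaat {P}; 5:vouzrusk {N}; 6:kleefeip {V,P}; 7:faidrol {N}; 8:vouzrusk {N}; 9:faidrol {N}; 10:theibaat {P}.
Position 2: tagging it D would leave rule 2 unsatisfiable, so it must be P.
Position 3: tagging it P would leave rule 3 unsatisfiable, so it must be V.
Position 6: tagging it P would leave rule 3 unsatisfiable, so it must be V.
Position 1: tagging it P would leave rule 3 unsatisfiable, so it must be D.
So the tagging must be: D P V P N V N N N P.
Checking: rule 1 ✓; rule 2 ✓; rule 3 ✓; rule 4 ✓.

D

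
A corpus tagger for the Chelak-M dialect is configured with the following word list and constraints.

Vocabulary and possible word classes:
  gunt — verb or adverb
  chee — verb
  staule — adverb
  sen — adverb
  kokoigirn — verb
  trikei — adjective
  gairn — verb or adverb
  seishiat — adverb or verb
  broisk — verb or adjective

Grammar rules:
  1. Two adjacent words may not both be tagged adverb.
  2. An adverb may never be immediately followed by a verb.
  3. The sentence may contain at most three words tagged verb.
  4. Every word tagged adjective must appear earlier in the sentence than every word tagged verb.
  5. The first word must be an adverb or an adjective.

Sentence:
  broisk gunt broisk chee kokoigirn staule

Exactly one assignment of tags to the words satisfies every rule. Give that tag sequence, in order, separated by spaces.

Candidates per position — 1:broisk {verb,adjective}; 2:gunt {verb,adverb}; 3:broisk {verb,adjective}; 4:chee {verb}; 5:kokoigirn {verb}; 6:staule {adverb}.
Position 1: verb is ruled out by rule 5; that leaves adjective.
The remaining ambiguous positions (2, 3) are resolved jointly — only one combination satisfies every rule.
The only consistent sequence is: adjective adverb adjective verb verb adverb.
Verifying each rule — rule 1 holds; rule 2 holds; rule 3 holds; rule 4 holds; rule 5 holds.

adjective adverb adjective verb verb adverb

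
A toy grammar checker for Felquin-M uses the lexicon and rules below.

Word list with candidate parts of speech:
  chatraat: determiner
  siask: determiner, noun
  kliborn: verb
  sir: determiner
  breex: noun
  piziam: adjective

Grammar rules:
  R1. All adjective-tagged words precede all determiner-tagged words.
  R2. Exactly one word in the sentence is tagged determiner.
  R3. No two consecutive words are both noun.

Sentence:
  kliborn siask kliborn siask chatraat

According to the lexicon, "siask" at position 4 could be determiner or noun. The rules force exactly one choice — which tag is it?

Candidates per position — 1:kliborn {verb}; 2:siask {determiner,noun}; 3:kliborn {verb}; 4:siask {determiner,noun}; 5:chatraat {determiner}.
Position 2: tagging it determiner would leave rule 2 unsatisfiable, so it must be noun.
Position 4: tagging it determiner would leave rule 2 unsatisfiable, so it must be noun.
So the tagging must be: verb noun verb noun determiner.
Check: rule 1 holds; rule 2 holds; rule 3 holds.

noun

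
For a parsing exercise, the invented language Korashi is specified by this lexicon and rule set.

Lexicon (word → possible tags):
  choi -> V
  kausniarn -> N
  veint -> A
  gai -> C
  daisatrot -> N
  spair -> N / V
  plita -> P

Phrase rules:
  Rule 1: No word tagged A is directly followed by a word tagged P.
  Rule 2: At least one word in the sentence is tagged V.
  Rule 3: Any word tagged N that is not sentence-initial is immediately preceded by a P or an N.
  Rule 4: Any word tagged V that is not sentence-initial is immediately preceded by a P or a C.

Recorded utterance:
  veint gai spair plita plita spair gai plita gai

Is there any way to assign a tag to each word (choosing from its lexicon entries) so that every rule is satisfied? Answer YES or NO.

Candidates per position — 1:veint {A}; 2:gai {C}; 3:spair {N,V}; 4:plita {P}; 5:plita {P}; 6:spair {N,V}; 7:gai {C}; 8:plita {P}; 9:gai {C}.
One satisfying assignment: A C V P P V C P C.
Verifying each rule — rule 1 satisfied; rule 2 satisfied; rule 3 satisfied; rule 4 satisfied.

YES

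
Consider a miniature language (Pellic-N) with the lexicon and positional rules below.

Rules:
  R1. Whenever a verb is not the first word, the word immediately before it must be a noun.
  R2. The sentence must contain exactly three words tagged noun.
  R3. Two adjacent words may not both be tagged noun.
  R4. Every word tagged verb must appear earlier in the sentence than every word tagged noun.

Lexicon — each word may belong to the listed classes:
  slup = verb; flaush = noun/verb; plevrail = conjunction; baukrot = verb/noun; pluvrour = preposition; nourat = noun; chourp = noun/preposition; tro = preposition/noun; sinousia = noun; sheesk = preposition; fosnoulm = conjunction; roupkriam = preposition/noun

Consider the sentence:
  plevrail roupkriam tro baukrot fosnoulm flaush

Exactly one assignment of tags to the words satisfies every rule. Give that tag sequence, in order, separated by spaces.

conjunction noun preposition noun conjunction noun

Candidates per position — 1:plevrail {conjunction}; 2:roupkriam {preposition,noun}; 3:tro {preposition,noun}; 4:baukrot {verb,noun}; 5:fosnoulm {conjunction}; 6:flaush {noun,verb}.
Word 6 cannot be verb — rule 1 would then fail for every completion. It is noun.
The remaining ambiguous positions (2, 3, 4) are resolved jointly — only one combination satisfies every rule.
That leaves exactly one tagging: conjunction noun preposition noun conjunction noun.
Verifying each rule — rule 1 ✓; rule 2 ✓; rule 3 ✓; rule 4 ✓.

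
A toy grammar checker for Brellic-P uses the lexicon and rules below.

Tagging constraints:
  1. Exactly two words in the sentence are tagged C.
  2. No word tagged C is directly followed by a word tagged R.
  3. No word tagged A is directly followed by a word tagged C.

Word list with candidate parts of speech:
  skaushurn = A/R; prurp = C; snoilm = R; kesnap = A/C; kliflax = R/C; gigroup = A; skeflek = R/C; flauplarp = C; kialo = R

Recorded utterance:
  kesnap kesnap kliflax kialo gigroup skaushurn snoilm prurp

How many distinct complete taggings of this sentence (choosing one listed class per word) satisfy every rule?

Candidates per position — 1:kesnap {A,C}; 2:kesnap {A,C}; 3:kliflax {R,C}; 4:kialo {R}; 5:gigroup {A}; 6:skaushurn {A,R}; 7:snoilm {R}; 8:prurp {C}.
There are 16 candidate sequences in total.
The sequences that satisfy every rule: C A R R A A R C; C A R R A R R C.
Count = 2.

2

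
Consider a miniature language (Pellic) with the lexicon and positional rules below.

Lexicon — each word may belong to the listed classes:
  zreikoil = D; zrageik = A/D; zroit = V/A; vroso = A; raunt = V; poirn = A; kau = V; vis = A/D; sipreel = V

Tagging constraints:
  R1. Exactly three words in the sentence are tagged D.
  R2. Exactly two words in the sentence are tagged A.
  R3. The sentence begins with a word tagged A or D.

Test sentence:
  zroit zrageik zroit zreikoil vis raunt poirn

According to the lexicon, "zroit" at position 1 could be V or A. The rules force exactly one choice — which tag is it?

Candidates per position — 1:zroit {V,A}; 2:zrageik {A,D}; 3:zroit {V,A}; 4:zreikoil {D}; 5:vis {A,D}; 6:raunt {V}; 7:poirn {A}.
Position 1: tagging it V would leave rule 3 unsatisfiable, so it must be A.
Position 2: tagging it A would leave rule 1 unsatisfiable, so it must be D.
Position 3: tagging it A would leave rule 2 unsatisfiable, so it must be V.
Position 5: tagging it A would leave rule 1 unsatisfiable, so it must be D.
So the tagging must be: A D V D D V A.
Check: rule 1 ok; rule 2 ok; rule 3 ok.

A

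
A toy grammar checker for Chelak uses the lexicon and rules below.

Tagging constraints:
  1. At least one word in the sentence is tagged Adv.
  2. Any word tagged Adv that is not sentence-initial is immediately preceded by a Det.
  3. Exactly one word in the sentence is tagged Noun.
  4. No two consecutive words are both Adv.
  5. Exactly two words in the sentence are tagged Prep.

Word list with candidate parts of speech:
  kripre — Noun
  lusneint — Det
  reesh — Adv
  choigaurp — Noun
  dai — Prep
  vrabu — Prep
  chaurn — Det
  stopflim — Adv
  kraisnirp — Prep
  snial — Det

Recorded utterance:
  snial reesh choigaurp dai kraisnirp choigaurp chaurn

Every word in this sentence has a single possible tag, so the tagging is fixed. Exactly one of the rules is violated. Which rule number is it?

Fixed tagging: Det Adv Noun Prep Prep Noun Det.
Rule check: R1 ok, R2 ok, R3 fails, R4 ok, R5 ok.
Only rule 3 fails.

3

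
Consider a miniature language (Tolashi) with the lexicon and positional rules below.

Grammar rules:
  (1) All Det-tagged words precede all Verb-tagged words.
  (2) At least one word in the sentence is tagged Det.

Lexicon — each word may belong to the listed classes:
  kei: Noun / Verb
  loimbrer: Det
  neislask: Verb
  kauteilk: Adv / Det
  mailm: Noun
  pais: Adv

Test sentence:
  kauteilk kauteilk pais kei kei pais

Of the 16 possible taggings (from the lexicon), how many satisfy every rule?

Candidates per position — 1:kauteilk {Adv,Det}; 2:kauteilk {Adv,Det}; 3:pais {Adv}; 4:kei {Noun,Verb}; 5:kei {Noun,Verb}; 6:pais {Adv}.
There are 16 candidate sequences in total.
Checking each against the rules leaves 12 sequences.
Count = 12.

12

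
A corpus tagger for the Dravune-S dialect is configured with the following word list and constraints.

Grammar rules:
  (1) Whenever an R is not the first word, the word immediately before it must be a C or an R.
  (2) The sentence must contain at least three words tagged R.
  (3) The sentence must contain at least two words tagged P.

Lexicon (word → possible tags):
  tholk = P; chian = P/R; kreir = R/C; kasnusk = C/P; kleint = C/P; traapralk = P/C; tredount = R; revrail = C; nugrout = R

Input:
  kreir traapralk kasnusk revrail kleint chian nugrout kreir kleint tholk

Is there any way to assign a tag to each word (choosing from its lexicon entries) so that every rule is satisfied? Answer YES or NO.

Candidates per position — 1:kreir {R,C}; 2:traapralk {P,C}; 3:kasnusk {C,P}; 4:revrail {C}; 5:kleint {C,P}; 6:chian {P,R}; 7:nugrout {R}; 8:kreir {R,C}; 9:kleint {C,P}; 10:tholk {P}.
One satisfying assignment: R P C C C R R C C P.
Checking: rule 1 holds; rule 2 holds; rule 3 holds.

YES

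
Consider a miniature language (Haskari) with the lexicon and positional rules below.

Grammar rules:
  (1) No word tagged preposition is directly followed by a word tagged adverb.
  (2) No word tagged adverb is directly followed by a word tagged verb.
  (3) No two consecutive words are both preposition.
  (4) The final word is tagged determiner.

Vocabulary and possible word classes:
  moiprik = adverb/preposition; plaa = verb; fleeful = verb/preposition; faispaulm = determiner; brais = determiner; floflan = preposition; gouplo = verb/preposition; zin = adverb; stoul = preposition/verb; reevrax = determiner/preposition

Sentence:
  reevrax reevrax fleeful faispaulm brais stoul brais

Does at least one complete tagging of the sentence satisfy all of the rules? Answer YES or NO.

YES

Candidates per position — 1:reevrax {determiner,preposition}; 2:reevrax {determiner,preposition}; 3:fleeful {verb,preposition}; 4:faispaulm {determiner}; 5:brais {determiner}; 6:stoul {preposition,verb}; 7:brais {determiner}.
One satisfying assignment: preposition determiner verb determiner determiner verb determiner.
Verifying each rule — rule 1 ok; rule 2 ok; rule 3 ok; rule 4 ok.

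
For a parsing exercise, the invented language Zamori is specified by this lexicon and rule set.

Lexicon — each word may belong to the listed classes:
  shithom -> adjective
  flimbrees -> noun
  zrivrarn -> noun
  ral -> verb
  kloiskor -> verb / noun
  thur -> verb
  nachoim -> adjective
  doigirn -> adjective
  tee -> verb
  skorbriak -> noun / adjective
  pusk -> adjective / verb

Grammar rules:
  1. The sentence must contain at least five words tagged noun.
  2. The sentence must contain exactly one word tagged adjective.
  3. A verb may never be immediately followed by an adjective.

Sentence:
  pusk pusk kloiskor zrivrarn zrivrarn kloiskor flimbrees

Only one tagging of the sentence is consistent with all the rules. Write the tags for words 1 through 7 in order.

adjective verb noun noun noun noun noun

Candidates per position — 1:pusk {adjective,verb}; 2:pusk {adjective,verb}; 3:kloiskor {verb,noun}; 4:zrivrarn {noun}; 5:zrivrarn {noun}; 6:kloiskor {verb,noun}; 7:flimbrees {noun}.
Position 3: tagging it verb would leave rule 1 unsatisfiable, so it must be noun.
Position 6: tagging it verb would leave rule 1 unsatisfiable, so it must be noun.
The remaining ambiguous positions (1, 2) are resolved jointly — only one combination satisfies every rule.
That leaves exactly one tagging: adjective verb noun noun noun noun noun.
Checking: rule 1 ok; rule 2 ok; rule 3 ok.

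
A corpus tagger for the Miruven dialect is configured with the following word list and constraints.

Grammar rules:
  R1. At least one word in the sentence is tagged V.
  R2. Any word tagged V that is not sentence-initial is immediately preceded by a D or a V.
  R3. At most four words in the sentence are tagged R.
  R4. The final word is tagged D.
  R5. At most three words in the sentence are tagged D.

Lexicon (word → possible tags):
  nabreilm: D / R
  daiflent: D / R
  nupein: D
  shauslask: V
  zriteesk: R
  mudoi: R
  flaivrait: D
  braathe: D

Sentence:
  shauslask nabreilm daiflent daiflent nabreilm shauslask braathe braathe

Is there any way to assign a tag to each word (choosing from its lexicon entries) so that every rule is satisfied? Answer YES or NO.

YES

Candidates per position — 1:shauslask {V}; 2:nabreilm {D,R}; 3:daiflent {D,R}; 4:daiflent {D,R}; 5:nabreilm {D,R}; 6:shauslask {V}; 7:braathe {D}; 8:braathe {D}.
One satisfying assignment: V R R R D V D D.
Rule-by-rule: rule 1 satisfied; rule 2 satisfied; rule 3 satisfied; rule 4 satisfied; rule 5 satisfied.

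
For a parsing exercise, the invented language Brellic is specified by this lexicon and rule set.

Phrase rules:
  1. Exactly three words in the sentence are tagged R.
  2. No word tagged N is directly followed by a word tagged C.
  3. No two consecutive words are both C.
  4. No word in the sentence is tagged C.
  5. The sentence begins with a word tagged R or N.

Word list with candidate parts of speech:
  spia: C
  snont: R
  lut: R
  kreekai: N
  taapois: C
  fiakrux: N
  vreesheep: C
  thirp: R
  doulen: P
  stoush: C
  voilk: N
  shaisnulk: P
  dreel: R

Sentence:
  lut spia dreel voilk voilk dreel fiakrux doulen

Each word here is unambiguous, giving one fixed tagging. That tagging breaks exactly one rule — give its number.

Fixed tagging: R C R N N R N P.
Checking each rule: R1 ok, R2 ok, R3 ok, R4 fails, R5 ok.
Only rule 4 fails.

4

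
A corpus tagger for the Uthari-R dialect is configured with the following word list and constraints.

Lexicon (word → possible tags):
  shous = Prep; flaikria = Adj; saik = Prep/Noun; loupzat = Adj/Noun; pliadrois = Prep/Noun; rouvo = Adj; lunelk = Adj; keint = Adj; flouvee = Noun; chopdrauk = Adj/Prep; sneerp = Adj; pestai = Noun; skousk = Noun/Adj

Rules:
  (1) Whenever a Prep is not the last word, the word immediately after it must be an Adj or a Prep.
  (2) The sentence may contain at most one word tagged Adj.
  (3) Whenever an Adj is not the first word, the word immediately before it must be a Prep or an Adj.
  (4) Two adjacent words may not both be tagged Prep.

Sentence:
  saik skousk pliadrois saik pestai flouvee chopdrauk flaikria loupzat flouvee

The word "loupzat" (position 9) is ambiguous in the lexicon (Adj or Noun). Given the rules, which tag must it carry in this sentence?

Noun

Candidates per position — 1:saik {Prep,Noun}; 2:skousk {Noun,Adj}; 3:pliadrois {Prep,Noun}; 4:saik {Prep,Noun}; 5:pestai {Noun}; 6:flouvee {Noun}; 7:chopdrauk {Adj,Prep}; 8:flaikria {Adj}; 9:loupzat {Adj,Noun}; 10:flouvee {Noun}.
At position 2, choosing Adj makes rule 2 impossible to satisfy; hence Noun.
At position 3, choosing Prep makes rule 1 impossible to satisfy; hence Noun.
At position 4, choosing Prep makes rule 1 impossible to satisfy; hence Noun.
At position 7, choosing Adj makes rule 2 impossible to satisfy; hence Prep.
At position 9, choosing Adj makes rule 2 impossible to satisfy; hence Noun.
At position 1, choosing Prep makes rule 1 impossible to satisfy; hence Noun.
So the tagging must be: Noun Noun Noun Noun Noun Noun Prep Adj Noun Noun.
Verifying each rule — rule 1 holds; rule 2 holds; rule 3 holds; rule 4 holds.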